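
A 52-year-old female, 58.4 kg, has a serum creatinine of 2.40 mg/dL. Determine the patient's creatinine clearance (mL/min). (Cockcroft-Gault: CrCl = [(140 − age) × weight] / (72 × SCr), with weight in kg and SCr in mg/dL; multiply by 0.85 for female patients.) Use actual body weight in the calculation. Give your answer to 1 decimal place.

25.3 mL/min

CrCl = (140 − 52) × 58.4 / (72 × 2.4) × 0.85 = 5139.2 / 172.80 × 0.85 ≈ 25.3 mL/min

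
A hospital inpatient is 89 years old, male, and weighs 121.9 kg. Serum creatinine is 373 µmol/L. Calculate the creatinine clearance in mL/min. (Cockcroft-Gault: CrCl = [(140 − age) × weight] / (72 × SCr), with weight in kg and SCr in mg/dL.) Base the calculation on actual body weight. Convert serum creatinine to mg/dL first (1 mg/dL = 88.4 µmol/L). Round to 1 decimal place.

20.5 mL/min

SCr = 373 / 88.4 = 4.219 mg/dL
CrCl = (140 − 89) × 121.9 / (72 × 4.219) = 6216.9 / 303.77 ≈ 20.5 mL/min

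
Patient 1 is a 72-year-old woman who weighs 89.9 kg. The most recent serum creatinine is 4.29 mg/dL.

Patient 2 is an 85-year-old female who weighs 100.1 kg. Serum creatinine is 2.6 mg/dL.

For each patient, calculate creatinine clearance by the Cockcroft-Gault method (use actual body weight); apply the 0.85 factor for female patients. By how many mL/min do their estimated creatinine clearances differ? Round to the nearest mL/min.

Patient 1: CrCl = (140 − 72) × 89.9 / (72 × 4.29) × 0.85 = 6113.2 / 308.88 × 0.85 ≈ 16.8 mL/min
Patient 2: CrCl = (140 − 85) × 100.1 / (72 × 2.6) × 0.85 = 5505.5 / 187.20 × 0.85 ≈ 25.0 mL/min
|16.8 − 25.0| = 8.2 mL/min

8 mL/min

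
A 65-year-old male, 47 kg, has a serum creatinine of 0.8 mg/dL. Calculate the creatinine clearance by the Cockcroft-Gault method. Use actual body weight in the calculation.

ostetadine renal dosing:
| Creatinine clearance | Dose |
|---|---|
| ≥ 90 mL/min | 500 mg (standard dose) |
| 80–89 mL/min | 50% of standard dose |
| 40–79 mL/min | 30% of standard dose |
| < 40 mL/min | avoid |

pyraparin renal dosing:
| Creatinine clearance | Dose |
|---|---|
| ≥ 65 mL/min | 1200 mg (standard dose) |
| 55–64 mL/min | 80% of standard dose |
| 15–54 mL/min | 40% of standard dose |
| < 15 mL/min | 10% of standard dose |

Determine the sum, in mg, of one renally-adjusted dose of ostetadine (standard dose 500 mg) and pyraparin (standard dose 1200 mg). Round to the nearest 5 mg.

1110 mg

CrCl = (140 − 65) × 47 / (72 × 0.8) = 3525.0 / 57.60 ≈ 61.2 mL/min
CrCl ≈ 61 mL/min.
ostetadine: 40–79 mL/min → 30% of 500 mg = 150 mg.
pyraparin: 55–64 mL/min → 80% of 1200 mg = 960 mg.
Total = 150 + 960 = 1110 mg.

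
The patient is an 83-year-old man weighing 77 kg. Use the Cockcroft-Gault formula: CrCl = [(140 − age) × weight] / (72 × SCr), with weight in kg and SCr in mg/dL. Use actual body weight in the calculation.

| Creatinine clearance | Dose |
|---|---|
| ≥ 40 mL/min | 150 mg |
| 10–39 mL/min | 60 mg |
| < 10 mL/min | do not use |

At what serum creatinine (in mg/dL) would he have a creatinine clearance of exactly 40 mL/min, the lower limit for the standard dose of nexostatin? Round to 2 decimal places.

1.52 mg/dL

Standard dose requires CrCl ≥ 40 mL/min.
Set (140 − 83) × 77 / (72 × SCr) = 40
SCr = (140 − 83) × 77 / (72 × 40) = 1.524 mg/dL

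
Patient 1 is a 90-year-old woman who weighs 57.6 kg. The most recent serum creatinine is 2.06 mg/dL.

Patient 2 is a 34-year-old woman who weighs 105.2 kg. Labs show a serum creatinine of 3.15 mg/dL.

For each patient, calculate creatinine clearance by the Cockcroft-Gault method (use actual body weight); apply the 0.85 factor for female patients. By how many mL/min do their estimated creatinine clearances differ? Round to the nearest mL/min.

25 mL/min

Patient 1: CrCl = (140 − 90) × 57.6 / (72 × 2.06) × 0.85 = 2880.0 / 148.32 × 0.85 ≈ 16.5 mL/min
Patient 2: CrCl = (140 − 34) × 105.2 / (72 × 3.15) × 0.85 = 11151.2 / 226.80 × 0.85 ≈ 41.8 mL/min
|16.5 − 41.8| = 25.3 mL/min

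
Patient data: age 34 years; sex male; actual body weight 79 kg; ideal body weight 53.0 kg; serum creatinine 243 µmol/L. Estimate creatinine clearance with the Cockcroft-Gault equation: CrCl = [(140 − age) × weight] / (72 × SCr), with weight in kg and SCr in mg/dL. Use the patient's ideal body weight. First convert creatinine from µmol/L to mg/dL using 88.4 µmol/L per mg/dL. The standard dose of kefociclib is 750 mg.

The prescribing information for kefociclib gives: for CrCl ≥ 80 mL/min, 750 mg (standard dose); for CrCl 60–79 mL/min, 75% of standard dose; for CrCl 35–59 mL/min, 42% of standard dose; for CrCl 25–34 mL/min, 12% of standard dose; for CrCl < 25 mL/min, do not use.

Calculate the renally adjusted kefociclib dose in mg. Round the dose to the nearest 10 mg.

SCr = 243 / 88.4 = 2.749 mg/dL
CrCl = (140 − 34) × 53 / (72 × 2.749) = 5618.0 / 197.93 ≈ 28.4 mL/min
CrCl ≈ 28 mL/min → bracket 25–34 mL/min.
12% of 750 mg = 90 mg

90 mg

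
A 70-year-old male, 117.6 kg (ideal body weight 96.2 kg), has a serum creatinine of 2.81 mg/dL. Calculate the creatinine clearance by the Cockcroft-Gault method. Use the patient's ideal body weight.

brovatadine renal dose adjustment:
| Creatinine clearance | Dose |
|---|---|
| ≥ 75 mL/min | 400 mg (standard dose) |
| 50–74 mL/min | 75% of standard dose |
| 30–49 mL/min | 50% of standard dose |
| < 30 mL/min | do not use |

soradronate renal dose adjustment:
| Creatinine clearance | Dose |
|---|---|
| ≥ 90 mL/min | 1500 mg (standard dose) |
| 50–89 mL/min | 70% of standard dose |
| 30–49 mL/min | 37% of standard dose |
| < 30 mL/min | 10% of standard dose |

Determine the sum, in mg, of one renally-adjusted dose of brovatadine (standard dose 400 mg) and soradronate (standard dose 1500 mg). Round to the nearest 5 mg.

CrCl = (140 − 70) × 96.2 / (72 × 2.81) = 6734.0 / 202.32 ≈ 33.3 mL/min
CrCl ≈ 33 mL/min.
brovatadine: 30–49 mL/min → 50% of 400 mg = 200 mg.
soradronate: 30–49 mL/min → 37% of 1500 mg = 555 mg.
Total = 200 + 555 = 755 mg.

755 mg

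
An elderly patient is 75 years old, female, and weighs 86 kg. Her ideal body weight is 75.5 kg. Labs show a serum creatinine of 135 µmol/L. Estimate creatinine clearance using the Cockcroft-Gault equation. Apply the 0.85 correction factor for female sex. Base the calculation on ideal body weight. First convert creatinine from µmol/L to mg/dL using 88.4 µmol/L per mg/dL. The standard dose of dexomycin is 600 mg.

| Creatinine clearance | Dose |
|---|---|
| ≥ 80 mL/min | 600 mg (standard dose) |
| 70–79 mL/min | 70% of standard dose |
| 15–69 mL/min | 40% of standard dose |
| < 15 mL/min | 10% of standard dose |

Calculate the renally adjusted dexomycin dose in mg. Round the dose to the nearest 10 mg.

240 mg

SCr = 135 / 88.4 = 1.527 mg/dL
CrCl = (140 − 75) × 75.5 / (72 × 1.527) × 0.85 = 4907.5 / 109.94 × 0.85 ≈ 37.9 mL/min
CrCl ≈ 38 mL/min → bracket 15–69 mL/min.
40% of 600 mg = 240 mg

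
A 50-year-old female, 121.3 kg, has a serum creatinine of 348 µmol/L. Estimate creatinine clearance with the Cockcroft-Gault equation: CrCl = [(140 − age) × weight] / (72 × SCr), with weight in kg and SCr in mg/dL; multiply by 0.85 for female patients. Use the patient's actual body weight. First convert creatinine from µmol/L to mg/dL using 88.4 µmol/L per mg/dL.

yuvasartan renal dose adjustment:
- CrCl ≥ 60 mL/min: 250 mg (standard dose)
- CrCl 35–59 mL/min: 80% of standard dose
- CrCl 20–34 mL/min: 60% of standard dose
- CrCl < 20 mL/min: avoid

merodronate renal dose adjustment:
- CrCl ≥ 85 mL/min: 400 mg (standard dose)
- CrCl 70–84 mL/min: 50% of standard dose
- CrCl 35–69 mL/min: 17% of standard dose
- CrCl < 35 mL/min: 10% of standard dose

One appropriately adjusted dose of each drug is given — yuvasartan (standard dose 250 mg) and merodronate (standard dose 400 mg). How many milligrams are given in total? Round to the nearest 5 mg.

SCr = 348 / 88.4 = 3.937 mg/dL
CrCl = (140 − 50) × 121.3 / (72 × 3.937) × 0.85 = 10917.0 / 283.46 × 0.85 ≈ 32.7 mL/min
CrCl ≈ 33 mL/min.
yuvasartan: 20–34 mL/min → 60% of 250 mg = 150 mg.
merodronate: < 35 mL/min → 10% of 400 mg = 40 mg.
Total = 150 + 40 = 190 mg.

190 mg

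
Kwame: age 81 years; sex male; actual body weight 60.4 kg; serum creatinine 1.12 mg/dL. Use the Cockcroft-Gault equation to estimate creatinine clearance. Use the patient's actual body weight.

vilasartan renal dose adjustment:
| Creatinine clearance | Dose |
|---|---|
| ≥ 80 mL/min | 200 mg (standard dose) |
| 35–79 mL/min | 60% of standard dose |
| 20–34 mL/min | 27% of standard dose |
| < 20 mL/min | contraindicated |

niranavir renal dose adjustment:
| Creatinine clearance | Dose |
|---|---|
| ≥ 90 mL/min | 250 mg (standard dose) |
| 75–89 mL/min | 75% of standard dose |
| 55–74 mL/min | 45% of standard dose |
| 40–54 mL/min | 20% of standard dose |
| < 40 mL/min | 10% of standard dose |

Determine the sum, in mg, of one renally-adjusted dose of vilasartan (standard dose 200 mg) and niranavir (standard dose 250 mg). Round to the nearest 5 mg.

170 mg

CrCl = (140 − 81) × 60.4 / (72 × 1.12) = 3563.6 / 80.64 ≈ 44.2 mL/min
CrCl ≈ 44 mL/min.
vilasartan: 35–79 mL/min → 60% of 200 mg = 120 mg.
niranavir: 40–54 mL/min → 20% of 250 mg = 50 mg.
Total = 120 + 50 = 170 mg.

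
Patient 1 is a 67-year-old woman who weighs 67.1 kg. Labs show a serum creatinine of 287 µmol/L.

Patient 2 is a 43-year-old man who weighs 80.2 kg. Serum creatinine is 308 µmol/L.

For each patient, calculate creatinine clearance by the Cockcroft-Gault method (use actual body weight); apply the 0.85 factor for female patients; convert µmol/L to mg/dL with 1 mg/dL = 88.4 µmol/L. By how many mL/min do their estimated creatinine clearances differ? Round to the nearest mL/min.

Patient 1: SCr = 287 / 88.4 = 3.247 mg/dL
Patient 1: CrCl = (140 − 67) × 67.1 / (72 × 3.247) × 0.85 = 4898.3 / 233.78 × 0.85 ≈ 17.8 mL/min
Patient 2: SCr = 308 / 88.4 = 3.484 mg/dL
Patient 2: CrCl = (140 − 43) × 80.2 / (72 × 3.484) = 7779.4 / 250.85 ≈ 31.0 mL/min
|17.8 − 31.0| = 13.2 mL/min

13 mL/min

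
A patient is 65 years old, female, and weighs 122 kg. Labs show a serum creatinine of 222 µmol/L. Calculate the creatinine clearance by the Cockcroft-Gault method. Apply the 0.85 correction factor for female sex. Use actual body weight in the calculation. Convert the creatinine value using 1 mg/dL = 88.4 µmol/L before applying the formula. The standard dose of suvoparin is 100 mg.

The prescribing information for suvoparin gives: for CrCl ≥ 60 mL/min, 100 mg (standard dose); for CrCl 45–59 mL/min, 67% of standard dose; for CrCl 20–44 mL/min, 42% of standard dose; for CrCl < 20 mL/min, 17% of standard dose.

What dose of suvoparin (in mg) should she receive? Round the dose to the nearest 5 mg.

SCr = 222 / 88.4 = 2.511 mg/dL
CrCl = (140 − 65) × 122 / (72 × 2.511) × 0.85 = 9150.0 / 180.79 × 0.85 ≈ 43.0 mL/min
CrCl ≈ 43 mL/min → bracket 20–44 mL/min.
42% of 100 mg = 42 mg → 40 mg

40 mg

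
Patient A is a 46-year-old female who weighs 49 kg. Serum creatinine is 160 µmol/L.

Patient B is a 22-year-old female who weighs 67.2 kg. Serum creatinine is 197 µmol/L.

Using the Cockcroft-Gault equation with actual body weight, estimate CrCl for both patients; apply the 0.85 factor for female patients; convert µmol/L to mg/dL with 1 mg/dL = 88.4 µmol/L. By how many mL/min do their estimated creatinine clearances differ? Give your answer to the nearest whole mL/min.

Patient A: SCr = 160 / 88.4 = 1.81 mg/dL
Patient A: CrCl = (140 − 46) × 49 / (72 × 1.81) × 0.85 = 4606.0 / 130.32 × 0.85 ≈ 30.0 mL/min
Patient B: SCr = 197 / 88.4 = 2.229 mg/dL
Patient B: CrCl = (140 − 22) × 67.2 / (72 × 2.229) × 0.85 = 7929.6 / 160.49 × 0.85 ≈ 42.0 mL/min
|30.0 − 42.0| = 12.0 mL/min

12 mL/min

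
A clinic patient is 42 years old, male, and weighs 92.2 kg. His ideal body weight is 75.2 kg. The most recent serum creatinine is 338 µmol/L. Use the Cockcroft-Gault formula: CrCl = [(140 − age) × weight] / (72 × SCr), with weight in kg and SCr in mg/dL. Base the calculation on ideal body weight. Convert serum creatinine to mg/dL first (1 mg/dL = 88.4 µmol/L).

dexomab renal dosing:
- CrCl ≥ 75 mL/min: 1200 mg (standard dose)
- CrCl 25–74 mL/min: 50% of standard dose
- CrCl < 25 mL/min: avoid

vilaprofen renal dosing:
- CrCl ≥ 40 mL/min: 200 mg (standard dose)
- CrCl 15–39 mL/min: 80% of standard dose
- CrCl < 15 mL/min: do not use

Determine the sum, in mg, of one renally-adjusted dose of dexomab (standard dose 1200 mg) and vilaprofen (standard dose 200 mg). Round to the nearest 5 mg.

SCr = 338 / 88.4 = 3.824 mg/dL
CrCl = (140 − 42) × 75.2 / (72 × 3.824) = 7369.6 / 275.33 ≈ 26.8 mL/min
CrCl ≈ 27 mL/min.
dexomab: 25–74 mL/min → 50% of 1200 mg = 600 mg.
vilaprofen: 15–39 mL/min → 80% of 200 mg = 160 mg.
Total = 600 + 160 = 760 mg.

760 mg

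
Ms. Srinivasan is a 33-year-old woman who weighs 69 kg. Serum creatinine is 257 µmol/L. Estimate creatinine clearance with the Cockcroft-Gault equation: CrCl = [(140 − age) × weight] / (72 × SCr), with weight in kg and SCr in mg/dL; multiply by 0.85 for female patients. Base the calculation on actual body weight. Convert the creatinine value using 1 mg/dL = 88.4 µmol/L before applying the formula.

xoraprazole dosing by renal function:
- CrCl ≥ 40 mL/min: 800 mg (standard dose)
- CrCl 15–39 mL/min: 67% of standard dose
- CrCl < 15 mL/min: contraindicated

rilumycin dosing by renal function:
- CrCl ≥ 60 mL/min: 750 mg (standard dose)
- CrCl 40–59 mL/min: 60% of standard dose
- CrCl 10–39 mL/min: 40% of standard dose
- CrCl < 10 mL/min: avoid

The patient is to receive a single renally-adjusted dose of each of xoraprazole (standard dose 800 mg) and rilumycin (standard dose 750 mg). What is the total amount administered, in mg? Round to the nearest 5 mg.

835 mg

SCr = 257 / 88.4 = 2.907 mg/dL
CrCl = (140 − 33) × 69 / (72 × 2.907) × 0.85 = 7383.0 / 209.30 × 0.85 ≈ 30.0 mL/min
CrCl ≈ 30 mL/min.
xoraprazole: 15–39 mL/min → 67% of 800 mg = 536 mg.
rilumycin: 10–39 mL/min → 40% of 750 mg = 300 mg.
Total = 536 + 300 = 836 mg.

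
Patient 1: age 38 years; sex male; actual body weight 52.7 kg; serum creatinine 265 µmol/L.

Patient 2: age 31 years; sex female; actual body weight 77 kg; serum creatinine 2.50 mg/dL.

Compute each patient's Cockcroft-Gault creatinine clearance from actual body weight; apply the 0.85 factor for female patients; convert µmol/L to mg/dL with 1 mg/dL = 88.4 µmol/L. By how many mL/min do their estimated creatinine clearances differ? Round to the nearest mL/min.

15 mL/min

Patient 1: SCr = 265 / 88.4 = 2.998 mg/dL
Patient 1: CrCl = (140 − 38) × 52.7 / (72 × 2.998) = 5375.4 / 215.86 ≈ 24.9 mL/min
Patient 2: CrCl = (140 − 31) × 77 / (72 × 2.5) × 0.85 = 8393.0 / 180.00 × 0.85 ≈ 39.6 mL/min
|24.9 − 39.6| = 14.7 mL/min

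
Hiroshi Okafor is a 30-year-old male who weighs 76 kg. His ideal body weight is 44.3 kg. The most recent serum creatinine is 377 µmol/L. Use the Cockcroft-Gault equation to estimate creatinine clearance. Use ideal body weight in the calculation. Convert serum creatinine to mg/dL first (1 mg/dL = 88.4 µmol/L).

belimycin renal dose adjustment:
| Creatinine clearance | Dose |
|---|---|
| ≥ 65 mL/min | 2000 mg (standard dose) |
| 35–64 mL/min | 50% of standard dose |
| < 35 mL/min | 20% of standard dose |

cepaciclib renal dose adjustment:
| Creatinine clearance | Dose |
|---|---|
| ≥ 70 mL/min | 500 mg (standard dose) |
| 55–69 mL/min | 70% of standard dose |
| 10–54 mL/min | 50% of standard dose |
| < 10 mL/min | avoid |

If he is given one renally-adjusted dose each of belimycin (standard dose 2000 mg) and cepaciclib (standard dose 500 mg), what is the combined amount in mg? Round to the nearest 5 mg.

SCr = 377 / 88.4 = 4.265 mg/dL
CrCl = (140 − 30) × 44.3 / (72 × 4.265) = 4873.0 / 307.08 ≈ 15.9 mL/min
CrCl ≈ 16 mL/min.
belimycin: < 35 mL/min → 20% of 2000 mg = 400 mg.
cepaciclib: 10–54 mL/min → 50% of 500 mg = 250 mg.
Total = 400 + 250 = 650 mg.

650 mg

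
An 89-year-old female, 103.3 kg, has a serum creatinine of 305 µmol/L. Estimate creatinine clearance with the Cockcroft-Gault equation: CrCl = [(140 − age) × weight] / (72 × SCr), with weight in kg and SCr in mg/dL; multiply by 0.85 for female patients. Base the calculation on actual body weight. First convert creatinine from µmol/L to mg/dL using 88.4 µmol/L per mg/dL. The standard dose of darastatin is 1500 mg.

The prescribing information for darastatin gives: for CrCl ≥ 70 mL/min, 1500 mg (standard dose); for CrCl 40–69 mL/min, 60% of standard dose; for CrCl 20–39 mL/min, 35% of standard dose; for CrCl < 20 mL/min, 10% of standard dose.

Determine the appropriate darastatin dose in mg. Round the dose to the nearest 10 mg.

150 mg

SCr = 305 / 88.4 = 3.45 mg/dL
CrCl = (140 − 89) × 103.3 / (72 × 3.45) × 0.85 = 5268.3 / 248.40 × 0.85 ≈ 18.0 mL/min
CrCl ≈ 18 mL/min → bracket < 20 mL/min.
10% of 1500 mg = 150 mg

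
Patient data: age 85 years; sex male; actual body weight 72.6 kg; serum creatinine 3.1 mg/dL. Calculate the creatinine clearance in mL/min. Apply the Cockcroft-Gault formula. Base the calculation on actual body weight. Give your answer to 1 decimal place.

17.9 mL/min

CrCl = (140 − 85) × 72.6 / (72 × 3.1) = 3993.0 / 223.20 ≈ 17.9 mL/min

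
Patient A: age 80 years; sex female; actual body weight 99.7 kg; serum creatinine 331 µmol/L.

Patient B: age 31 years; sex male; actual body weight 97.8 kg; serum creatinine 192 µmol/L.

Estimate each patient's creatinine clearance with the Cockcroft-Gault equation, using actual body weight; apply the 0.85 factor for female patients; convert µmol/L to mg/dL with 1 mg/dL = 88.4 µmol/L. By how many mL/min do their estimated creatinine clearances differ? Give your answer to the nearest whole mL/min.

Patient A: SCr = 331 / 88.4 = 3.744 mg/dL
Patient A: CrCl = (140 − 80) × 99.7 / (72 × 3.744) × 0.85 = 5982.0 / 269.57 × 0.85 ≈ 18.9 mL/min
Patient B: SCr = 192 / 88.4 = 2.172 mg/dL
Patient B: CrCl = (140 − 31) × 97.8 / (72 × 2.172) = 10660.2 / 156.38 ≈ 68.2 mL/min
|18.9 − 68.2| = 49.3 mL/min

49 mL/min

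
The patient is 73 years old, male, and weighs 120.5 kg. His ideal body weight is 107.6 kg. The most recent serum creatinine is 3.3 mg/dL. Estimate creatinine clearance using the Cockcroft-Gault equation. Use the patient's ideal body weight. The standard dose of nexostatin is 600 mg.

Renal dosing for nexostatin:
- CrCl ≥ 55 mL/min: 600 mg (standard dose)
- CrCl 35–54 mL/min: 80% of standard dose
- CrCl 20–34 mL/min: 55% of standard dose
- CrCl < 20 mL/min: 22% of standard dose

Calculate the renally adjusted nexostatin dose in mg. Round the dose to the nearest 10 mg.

330 mg

CrCl = (140 − 73) × 107.6 / (72 × 3.3) = 7209.2 / 237.60 ≈ 30.3 mL/min
CrCl ≈ 30 mL/min → bracket 20–34 mL/min.
55% of 600 mg = 330 mg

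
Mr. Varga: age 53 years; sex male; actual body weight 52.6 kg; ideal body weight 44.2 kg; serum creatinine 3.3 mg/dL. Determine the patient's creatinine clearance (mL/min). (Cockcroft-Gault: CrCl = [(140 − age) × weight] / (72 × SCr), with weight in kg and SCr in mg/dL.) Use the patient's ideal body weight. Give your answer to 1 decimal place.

16.2 mL/min

CrCl = (140 − 53) × 44.2 / (72 × 3.3) = 3845.4 / 237.60 ≈ 16.2 mL/min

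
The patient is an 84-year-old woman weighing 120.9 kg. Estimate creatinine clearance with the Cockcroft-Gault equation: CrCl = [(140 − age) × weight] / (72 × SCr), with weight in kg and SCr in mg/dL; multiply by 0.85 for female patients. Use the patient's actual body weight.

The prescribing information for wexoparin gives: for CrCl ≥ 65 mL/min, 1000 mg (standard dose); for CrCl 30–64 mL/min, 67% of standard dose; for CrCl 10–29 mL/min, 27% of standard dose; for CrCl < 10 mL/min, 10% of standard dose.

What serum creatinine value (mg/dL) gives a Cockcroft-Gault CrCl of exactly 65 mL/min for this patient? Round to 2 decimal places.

1.23 mg/dL

Standard dose requires CrCl ≥ 65 mL/min.
Set (140 − 84) × 120.9 × 0.85 / (72 × SCr) = 65
SCr = (140 − 84) × 120.9 × 0.85 / (72 × 65) = 1.230 mg/dL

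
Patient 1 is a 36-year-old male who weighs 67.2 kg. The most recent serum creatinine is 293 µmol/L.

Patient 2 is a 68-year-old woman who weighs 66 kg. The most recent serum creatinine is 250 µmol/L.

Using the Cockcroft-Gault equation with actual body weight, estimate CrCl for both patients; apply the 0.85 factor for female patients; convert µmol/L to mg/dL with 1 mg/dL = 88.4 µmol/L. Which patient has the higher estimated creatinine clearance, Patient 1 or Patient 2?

Patient 1: SCr = 293 / 88.4 = 3.314 mg/dL
Patient 1: CrCl = (140 − 36) × 67.2 / (72 × 3.314) = 6988.8 / 238.61 ≈ 29.3 mL/min
Patient 2: SCr = 250 / 88.4 = 2.828 mg/dL
Patient 2: CrCl = (140 − 68) × 66 / (72 × 2.828) × 0.85 = 4752.0 / 203.62 × 0.85 ≈ 19.8 mL/min
29.3 vs 19.8 mL/min → Patient 1 is higher.

Patient 1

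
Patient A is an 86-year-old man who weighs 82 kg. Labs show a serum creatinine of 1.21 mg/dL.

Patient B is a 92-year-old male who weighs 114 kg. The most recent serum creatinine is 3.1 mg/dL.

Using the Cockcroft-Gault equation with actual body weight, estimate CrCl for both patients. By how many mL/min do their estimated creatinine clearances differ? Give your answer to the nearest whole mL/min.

26 mL/min

Patient A: CrCl = (140 − 86) × 82 / (72 × 1.21) = 4428.0 / 87.12 ≈ 50.8 mL/min
Patient B: CrCl = (140 − 92) × 114 / (72 × 3.1) = 5472.0 / 223.20 ≈ 24.5 mL/min
|50.8 − 24.5| = 26.3 mL/min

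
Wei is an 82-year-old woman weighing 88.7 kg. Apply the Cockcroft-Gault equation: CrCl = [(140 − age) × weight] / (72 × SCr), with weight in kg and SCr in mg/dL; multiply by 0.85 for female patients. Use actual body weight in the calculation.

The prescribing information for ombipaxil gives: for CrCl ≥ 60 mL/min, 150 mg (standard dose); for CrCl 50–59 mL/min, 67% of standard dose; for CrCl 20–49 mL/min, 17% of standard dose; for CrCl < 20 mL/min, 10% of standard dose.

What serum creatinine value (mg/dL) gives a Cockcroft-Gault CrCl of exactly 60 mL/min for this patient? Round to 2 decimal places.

1.01 mg/dL

Standard dose requires CrCl ≥ 60 mL/min.
Set (140 − 82) × 88.7 × 0.85 / (72 × SCr) = 60
SCr = (140 − 82) × 88.7 × 0.85 / (72 × 60) = 1.012 mg/dL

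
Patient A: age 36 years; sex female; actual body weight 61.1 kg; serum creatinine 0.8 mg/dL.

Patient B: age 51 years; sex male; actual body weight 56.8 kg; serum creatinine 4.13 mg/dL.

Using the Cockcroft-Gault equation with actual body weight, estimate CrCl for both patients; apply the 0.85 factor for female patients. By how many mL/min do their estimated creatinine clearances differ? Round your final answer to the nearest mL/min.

Patient A: CrCl = (140 − 36) × 61.1 / (72 × 0.8) × 0.85 = 6354.4 / 57.60 × 0.85 ≈ 93.8 mL/min
Patient B: CrCl = (140 − 51) × 56.8 / (72 × 4.13) = 5055.2 / 297.36 ≈ 17.0 mL/min
|93.8 − 17.0| = 76.8 mL/min

77 mL/min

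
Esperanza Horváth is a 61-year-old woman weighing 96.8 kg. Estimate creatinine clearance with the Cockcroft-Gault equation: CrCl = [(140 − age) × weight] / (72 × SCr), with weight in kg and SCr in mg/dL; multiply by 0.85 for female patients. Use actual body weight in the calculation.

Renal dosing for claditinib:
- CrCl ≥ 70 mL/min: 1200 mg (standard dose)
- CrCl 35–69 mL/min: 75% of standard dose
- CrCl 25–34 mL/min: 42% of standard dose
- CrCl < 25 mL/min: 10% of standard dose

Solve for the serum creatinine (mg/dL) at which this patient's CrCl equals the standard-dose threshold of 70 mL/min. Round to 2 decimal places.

Standard dose requires CrCl ≥ 70 mL/min.
Set (140 − 61) × 96.8 × 0.85 / (72 × SCr) = 70
SCr = (140 − 61) × 96.8 × 0.85 / (72 × 70) = 1.290 mg/dL

1.29 mg/dL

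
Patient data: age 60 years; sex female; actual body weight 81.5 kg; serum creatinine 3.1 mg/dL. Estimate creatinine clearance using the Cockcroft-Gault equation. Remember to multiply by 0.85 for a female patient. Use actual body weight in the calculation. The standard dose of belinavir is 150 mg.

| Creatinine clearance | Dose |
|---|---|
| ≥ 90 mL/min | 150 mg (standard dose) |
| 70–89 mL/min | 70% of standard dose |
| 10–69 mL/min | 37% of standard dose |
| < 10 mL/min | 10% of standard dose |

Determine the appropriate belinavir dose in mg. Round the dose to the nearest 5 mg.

55 mg

CrCl = (140 − 60) × 81.5 / (72 × 3.1) × 0.85 = 6520.0 / 223.20 × 0.85 ≈ 24.8 mL/min
CrCl ≈ 25 mL/min → bracket 10–69 mL/min.
37% of 150 mg = 55.5 mg → 55 mg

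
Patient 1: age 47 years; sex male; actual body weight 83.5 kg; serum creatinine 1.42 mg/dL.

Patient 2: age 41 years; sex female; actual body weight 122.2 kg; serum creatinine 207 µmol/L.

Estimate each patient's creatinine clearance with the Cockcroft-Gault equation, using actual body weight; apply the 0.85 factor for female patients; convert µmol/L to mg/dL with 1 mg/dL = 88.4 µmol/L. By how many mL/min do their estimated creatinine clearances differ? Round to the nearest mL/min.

Patient 1: CrCl = (140 − 47) × 83.5 / (72 × 1.42) = 7765.5 / 102.24 ≈ 76.0 mL/min
Patient 2: SCr = 207 / 88.4 = 2.342 mg/dL
Patient 2: CrCl = (140 − 41) × 122.2 / (72 × 2.342) × 0.85 = 12097.8 / 168.62 × 0.85 ≈ 61.0 mL/min
|76.0 − 61.0| = 15.0 mL/min

15 mL/min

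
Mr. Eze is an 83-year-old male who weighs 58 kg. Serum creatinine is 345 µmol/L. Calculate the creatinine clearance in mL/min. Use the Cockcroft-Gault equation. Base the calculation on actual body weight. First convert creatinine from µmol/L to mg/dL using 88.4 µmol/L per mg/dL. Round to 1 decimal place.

SCr = 345 / 88.4 = 3.903 mg/dL
CrCl = (140 − 83) × 58 / (72 × 3.903) = 3306.0 / 281.02 ≈ 11.8 mL/min

11.8 mL/min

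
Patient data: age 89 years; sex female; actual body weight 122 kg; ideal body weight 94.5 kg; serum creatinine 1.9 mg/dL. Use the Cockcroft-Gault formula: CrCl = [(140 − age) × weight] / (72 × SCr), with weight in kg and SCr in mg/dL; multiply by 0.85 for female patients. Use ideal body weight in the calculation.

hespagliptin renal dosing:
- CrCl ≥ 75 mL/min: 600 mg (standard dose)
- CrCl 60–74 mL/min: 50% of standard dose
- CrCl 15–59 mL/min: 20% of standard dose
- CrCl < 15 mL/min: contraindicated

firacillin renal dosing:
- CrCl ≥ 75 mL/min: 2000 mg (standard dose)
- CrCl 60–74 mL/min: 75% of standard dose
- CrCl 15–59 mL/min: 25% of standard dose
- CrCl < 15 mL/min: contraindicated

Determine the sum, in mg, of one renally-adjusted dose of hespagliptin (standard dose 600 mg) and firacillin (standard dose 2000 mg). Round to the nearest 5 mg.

CrCl = (140 − 89) × 94.5 / (72 × 1.9) × 0.85 = 4819.5 / 136.80 × 0.85 ≈ 29.9 mL/min
CrCl ≈ 30 mL/min.
hespagliptin: 15–59 mL/min → 20% of 600 mg = 120 mg.
firacillin: 15–59 mL/min → 25% of 2000 mg = 500 mg.
Total = 120 + 500 = 620 mg.

620 mg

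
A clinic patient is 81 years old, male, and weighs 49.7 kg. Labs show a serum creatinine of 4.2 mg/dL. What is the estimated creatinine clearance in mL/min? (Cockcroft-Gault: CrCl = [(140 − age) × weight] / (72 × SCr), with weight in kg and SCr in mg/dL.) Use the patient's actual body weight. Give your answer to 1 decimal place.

9.7 mL/min

CrCl = (140 − 81) × 49.7 / (72 × 4.2) = 2932.3 / 302.40 ≈ 9.7 mL/min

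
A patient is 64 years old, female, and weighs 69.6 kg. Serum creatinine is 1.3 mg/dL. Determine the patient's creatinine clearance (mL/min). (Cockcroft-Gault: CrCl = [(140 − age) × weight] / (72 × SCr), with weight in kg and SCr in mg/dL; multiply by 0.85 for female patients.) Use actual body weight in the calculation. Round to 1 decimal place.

48.0 mL/min

CrCl = (140 − 64) × 69.6 / (72 × 1.3) × 0.85 = 5289.6 / 93.60 × 0.85 ≈ 48.0 mL/min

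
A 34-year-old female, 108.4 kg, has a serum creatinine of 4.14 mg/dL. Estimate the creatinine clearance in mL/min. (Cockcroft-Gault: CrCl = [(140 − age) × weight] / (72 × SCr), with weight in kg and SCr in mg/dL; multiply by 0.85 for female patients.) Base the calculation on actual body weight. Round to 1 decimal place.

CrCl = (140 − 34) × 108.4 / (72 × 4.14) × 0.85 = 11490.4 / 298.08 × 0.85 ≈ 32.8 mL/min

32.8 mL/min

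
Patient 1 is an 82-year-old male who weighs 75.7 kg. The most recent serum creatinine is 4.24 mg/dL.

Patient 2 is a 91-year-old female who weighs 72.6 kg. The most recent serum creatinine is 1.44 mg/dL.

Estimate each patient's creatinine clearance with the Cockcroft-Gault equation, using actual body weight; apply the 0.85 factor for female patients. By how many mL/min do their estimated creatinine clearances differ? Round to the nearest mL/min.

Patient 1: CrCl = (140 − 82) × 75.7 / (72 × 4.24) = 4390.6 / 305.28 ≈ 14.4 mL/min
Patient 2: CrCl = (140 − 91) × 72.6 / (72 × 1.44) × 0.85 = 3557.4 / 103.68 × 0.85 ≈ 29.2 mL/min
|14.4 − 29.2| = 14.8 mL/min

15 mL/min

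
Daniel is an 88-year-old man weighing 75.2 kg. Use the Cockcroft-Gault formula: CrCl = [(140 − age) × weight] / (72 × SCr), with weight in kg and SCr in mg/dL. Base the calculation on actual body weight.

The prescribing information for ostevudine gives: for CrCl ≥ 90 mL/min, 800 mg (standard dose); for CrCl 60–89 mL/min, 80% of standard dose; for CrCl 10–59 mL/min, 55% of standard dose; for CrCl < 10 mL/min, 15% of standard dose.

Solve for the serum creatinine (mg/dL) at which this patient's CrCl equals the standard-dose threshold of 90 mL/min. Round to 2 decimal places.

0.60 mg/dL

Standard dose requires CrCl ≥ 90 mL/min.
Set (140 − 88) × 75.2 / (72 × SCr) = 90
SCr = (140 − 88) × 75.2 / (72 × 90) = 0.603 mg/dL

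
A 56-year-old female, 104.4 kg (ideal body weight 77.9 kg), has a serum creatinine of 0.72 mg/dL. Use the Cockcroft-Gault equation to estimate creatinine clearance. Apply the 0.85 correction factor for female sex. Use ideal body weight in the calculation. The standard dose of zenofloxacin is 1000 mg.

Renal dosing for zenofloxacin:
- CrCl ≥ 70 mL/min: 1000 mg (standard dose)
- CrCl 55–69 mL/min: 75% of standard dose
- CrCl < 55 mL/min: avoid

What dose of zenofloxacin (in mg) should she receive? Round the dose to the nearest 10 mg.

CrCl = (140 − 56) × 77.9 / (72 × 0.72) × 0.85 = 6543.6 / 51.84 × 0.85 ≈ 107.3 mL/min
CrCl ≈ 107 mL/min → bracket ≥ 70 mL/min.
100% of 1000 mg = 1000 mg

1000 mg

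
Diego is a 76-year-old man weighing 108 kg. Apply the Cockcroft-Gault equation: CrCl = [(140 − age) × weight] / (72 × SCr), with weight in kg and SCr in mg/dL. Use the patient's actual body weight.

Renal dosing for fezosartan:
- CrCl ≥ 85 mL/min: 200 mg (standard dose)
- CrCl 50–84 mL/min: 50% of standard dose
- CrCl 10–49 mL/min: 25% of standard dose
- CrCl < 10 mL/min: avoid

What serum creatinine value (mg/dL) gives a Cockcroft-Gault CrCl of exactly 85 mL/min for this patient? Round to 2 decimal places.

Standard dose requires CrCl ≥ 85 mL/min.
Set (140 − 76) × 108 / (72 × SCr) = 85
SCr = (140 − 76) × 108 / (72 × 85) = 1.129 mg/dL

1.13 mg/dL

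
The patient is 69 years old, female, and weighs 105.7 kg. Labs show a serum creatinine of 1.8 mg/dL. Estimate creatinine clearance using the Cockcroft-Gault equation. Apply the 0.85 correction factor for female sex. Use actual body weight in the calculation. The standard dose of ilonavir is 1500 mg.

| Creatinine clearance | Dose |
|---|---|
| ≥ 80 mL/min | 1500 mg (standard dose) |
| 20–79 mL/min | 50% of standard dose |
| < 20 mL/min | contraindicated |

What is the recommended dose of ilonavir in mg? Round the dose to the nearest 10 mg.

750 mg

CrCl = (140 − 69) × 105.7 / (72 × 1.8) × 0.85 = 7504.7 / 129.60 × 0.85 ≈ 49.2 mL/min
CrCl ≈ 49 mL/min → bracket 20–79 mL/min.
50% of 1500 mg = 750 mg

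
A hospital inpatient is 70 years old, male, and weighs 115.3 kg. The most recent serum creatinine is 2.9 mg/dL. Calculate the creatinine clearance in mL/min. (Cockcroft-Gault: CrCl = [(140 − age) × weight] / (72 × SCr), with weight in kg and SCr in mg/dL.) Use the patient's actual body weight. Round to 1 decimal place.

CrCl = (140 − 70) × 115.3 / (72 × 2.9) = 8071.0 / 208.80 ≈ 38.7 mL/min

38.7 mL/min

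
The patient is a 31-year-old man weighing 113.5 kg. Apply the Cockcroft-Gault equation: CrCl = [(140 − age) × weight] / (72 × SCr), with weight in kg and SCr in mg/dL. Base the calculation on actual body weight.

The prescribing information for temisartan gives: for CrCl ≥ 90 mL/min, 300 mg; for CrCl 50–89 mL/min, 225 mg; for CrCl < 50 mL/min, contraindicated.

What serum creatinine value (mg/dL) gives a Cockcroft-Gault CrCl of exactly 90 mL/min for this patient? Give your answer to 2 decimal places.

1.91 mg/dL

Standard dose requires CrCl ≥ 90 mL/min.
Set (140 − 31) × 113.5 / (72 × SCr) = 90
SCr = (140 − 31) × 113.5 / (72 × 90) = 1.909 mg/dL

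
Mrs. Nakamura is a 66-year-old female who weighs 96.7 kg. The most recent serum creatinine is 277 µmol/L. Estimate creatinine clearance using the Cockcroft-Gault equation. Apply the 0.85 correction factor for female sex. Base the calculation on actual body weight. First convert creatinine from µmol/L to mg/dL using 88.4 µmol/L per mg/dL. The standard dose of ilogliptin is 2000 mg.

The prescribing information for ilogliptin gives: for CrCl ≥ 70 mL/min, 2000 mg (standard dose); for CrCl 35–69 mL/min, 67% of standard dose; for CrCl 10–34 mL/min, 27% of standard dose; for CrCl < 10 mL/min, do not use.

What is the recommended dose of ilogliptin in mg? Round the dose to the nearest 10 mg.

540 mg

SCr = 277 / 88.4 = 3.133 mg/dL
CrCl = (140 − 66) × 96.7 / (72 × 3.133) × 0.85 = 7155.8 / 225.58 × 0.85 ≈ 27.0 mL/min
CrCl ≈ 27 mL/min → bracket 10–34 mL/min.
27% of 2000 mg = 540 mg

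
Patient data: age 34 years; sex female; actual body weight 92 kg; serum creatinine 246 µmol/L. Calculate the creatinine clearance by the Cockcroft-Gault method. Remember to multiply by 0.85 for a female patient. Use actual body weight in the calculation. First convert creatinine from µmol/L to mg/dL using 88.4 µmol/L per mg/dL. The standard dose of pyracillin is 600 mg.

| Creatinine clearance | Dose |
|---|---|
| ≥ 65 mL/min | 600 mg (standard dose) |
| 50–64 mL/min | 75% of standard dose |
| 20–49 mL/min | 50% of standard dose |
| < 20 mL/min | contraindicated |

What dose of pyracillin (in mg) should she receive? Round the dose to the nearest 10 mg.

300 mg

SCr = 246 / 88.4 = 2.783 mg/dL
CrCl = (140 − 34) × 92 / (72 × 2.783) × 0.85 = 9752.0 / 200.38 × 0.85 ≈ 41.4 mL/min
CrCl ≈ 41 mL/min → bracket 20–49 mL/min.
50% of 600 mg = 300 mg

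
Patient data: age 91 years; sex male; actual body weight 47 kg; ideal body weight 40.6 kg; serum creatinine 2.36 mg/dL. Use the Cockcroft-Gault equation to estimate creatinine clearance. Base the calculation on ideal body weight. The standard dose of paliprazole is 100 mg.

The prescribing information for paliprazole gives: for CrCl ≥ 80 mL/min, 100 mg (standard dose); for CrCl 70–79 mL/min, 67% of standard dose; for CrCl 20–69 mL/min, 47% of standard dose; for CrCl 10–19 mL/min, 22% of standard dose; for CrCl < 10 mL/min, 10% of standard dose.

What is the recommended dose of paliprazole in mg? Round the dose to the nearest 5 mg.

CrCl = (140 − 91) × 40.6 / (72 × 2.36) = 1989.4 / 169.92 ≈ 11.7 mL/min
CrCl ≈ 12 mL/min → bracket 10–19 mL/min.
22% of 100 mg = 22 mg → 20 mg

20 mg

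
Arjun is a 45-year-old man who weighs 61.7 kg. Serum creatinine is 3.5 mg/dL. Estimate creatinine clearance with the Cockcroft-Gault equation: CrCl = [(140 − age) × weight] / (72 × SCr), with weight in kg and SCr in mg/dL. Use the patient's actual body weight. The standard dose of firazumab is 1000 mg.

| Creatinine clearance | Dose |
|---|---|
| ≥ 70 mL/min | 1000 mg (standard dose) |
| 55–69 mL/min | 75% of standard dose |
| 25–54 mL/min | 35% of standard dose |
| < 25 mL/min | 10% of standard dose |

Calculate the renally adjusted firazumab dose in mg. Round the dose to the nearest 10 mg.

100 mg

CrCl = (140 − 45) × 61.7 / (72 × 3.5) = 5861.5 / 252.00 ≈ 23.3 mL/min
CrCl ≈ 23 mL/min → bracket < 25 mL/min.
10% of 1000 mg = 100 mg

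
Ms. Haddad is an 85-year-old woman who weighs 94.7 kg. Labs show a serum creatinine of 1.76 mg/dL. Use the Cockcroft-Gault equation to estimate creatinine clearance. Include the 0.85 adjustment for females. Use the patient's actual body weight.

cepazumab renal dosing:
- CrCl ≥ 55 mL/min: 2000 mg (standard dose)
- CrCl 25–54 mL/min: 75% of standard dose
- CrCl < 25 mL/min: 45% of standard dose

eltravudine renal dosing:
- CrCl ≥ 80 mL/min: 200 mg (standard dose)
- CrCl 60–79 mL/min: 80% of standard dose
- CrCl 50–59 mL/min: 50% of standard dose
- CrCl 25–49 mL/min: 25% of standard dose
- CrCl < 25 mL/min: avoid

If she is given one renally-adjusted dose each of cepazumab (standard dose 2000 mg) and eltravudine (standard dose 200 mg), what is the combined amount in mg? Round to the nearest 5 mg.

CrCl = (140 − 85) × 94.7 / (72 × 1.76) × 0.85 = 5208.5 / 126.72 × 0.85 ≈ 34.9 mL/min
CrCl ≈ 35 mL/min.
cepazumab: 25–54 mL/min → 75% of 2000 mg = 1500 mg.
eltravudine: 25–49 mL/min → 25% of 200 mg = 50 mg.
Total = 1500 + 50 = 1550 mg.

1550 mg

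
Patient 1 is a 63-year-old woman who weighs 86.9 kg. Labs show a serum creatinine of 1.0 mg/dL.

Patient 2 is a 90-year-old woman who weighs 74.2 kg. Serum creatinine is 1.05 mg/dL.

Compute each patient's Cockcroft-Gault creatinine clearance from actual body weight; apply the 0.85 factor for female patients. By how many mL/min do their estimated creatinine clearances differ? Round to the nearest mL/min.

37 mL/min

Patient 1: CrCl = (140 − 63) × 86.9 / (72 × 1) × 0.85 = 6691.3 / 72.00 × 0.85 ≈ 79.0 mL/min
Patient 2: CrCl = (140 − 90) × 74.2 / (72 × 1.05) × 0.85 = 3710.0 / 75.60 × 0.85 ≈ 41.7 mL/min
|79.0 − 41.7| = 37.3 mL/min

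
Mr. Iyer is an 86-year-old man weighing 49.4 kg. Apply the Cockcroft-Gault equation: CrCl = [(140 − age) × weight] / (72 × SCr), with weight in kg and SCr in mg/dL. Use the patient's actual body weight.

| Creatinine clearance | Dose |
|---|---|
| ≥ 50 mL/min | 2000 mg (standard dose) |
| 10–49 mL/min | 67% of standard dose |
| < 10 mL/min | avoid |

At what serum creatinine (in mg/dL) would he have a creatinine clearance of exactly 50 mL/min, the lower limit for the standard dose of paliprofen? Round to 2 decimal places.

Standard dose requires CrCl ≥ 50 mL/min.
Set (140 − 86) × 49.4 / (72 × SCr) = 50
SCr = (140 − 86) × 49.4 / (72 × 50) = 0.741 mg/dL

0.74 mg/dL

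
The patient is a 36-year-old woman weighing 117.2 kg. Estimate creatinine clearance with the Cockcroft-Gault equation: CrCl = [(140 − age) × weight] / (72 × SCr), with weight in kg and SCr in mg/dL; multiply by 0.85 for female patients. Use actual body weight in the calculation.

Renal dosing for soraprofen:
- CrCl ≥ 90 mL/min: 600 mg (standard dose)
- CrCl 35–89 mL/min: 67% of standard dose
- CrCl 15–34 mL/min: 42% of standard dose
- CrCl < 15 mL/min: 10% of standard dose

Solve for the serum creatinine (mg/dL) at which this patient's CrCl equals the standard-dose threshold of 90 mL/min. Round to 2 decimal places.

Standard dose requires CrCl ≥ 90 mL/min.
Set (140 − 36) × 117.2 × 0.85 / (72 × SCr) = 90
SCr = (140 − 36) × 117.2 × 0.85 / (72 × 90) = 1.599 mg/dL

1.60 mg/dL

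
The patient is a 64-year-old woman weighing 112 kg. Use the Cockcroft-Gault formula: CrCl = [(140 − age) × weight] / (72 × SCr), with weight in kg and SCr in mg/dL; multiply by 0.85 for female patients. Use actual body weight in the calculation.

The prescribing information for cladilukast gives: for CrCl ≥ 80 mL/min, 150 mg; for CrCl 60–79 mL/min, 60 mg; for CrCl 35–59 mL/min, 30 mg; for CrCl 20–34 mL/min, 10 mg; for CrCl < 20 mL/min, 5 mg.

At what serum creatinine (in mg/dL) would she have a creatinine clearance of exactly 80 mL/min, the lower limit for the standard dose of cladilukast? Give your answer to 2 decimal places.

1.26 mg/dL

Standard dose requires CrCl ≥ 80 mL/min.
Set (140 − 64) × 112 × 0.85 / (72 × SCr) = 80
SCr = (140 − 64) × 112 × 0.85 / (72 × 80) = 1.256 mg/dL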